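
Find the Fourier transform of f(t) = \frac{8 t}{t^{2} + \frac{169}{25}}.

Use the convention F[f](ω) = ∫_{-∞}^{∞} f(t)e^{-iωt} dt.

F(ω) = - 8 i \pi e^{- \frac{13 \left|{\omega}\right|}{5}} \operatorname{sign}{\left(\omega \right)}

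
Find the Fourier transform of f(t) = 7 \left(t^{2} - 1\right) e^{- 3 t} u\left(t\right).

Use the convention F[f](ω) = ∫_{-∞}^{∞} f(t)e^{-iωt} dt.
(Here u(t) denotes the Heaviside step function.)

F(ω) = \frac{7 \left(2 i \omega - \left(i \omega + 3\right)^{3} + 6\right)}{\left(i \omega + 3\right)^{4}}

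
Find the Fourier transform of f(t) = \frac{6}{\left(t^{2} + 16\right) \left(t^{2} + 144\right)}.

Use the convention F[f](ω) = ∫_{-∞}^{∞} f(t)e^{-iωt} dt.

F(ω) = \frac{\pi \left(3 e^{8 \left|{\omega}\right|} - 1\right) e^{- 12 \left|{\omega}\right|}}{256}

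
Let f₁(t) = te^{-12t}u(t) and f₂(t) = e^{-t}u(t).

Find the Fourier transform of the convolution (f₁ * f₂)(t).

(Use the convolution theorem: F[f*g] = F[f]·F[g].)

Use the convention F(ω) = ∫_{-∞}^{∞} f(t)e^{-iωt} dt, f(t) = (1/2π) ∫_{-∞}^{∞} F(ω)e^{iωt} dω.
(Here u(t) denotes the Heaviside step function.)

F[f₁*f₂](ω) = \frac{1}{\left(i \omega + 1\right) \left(i \omega + 12\right)^{2}}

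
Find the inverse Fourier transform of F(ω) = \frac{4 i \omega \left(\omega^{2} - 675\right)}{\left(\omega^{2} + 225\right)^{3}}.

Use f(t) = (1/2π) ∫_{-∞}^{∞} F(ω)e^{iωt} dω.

f(t) = t e^{- 15 \left|{t}\right|} \left|{t}\right|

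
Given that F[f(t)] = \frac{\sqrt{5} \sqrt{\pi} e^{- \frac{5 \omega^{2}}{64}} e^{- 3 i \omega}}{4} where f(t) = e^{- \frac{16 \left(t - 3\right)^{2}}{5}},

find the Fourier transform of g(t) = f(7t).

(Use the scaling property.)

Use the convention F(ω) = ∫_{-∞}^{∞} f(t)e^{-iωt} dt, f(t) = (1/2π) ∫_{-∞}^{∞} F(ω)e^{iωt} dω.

F[g](ω) = \frac{\sqrt{5} \sqrt{\pi} e^{- \frac{\omega \left(5 \omega + 1344 i\right)}{3136}}}{28}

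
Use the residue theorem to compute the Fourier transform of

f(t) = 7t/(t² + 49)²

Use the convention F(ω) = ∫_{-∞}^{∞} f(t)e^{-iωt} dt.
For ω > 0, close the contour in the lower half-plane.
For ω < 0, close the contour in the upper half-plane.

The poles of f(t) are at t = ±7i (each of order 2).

Let g(z) = f(z)e^{-iωz}; for large |z| the factor e^{-iωz} decays in the lower half-plane when ω > 0 and in the upper half-plane when ω < 0.

Case ω > 0 (lower half-plane, clockwise contour ⇒ F(ω) = -2πi·ΣRes):
  Res_{z = - 7 i} g(z) = \frac{\omega e^{- 7 \omega}}{4} (pole of order 2)
  F(ω) = -2πi·ΣRes = - \frac{i \pi \omega e^{- 7 \omega}}{2}

Case ω < 0 (upper half-plane, counterclockwise contour ⇒ F(ω) = +2πi·ΣRes):
  Res_{z = 7 i} g(z) = - \frac{\omega e^{7 \omega}}{4} (pole of order 2)
  F(ω) = 2πi·ΣRes = - \frac{i \pi \omega e^{7 \omega}}{2}

Both cases combine into a single formula in |ω|:

F(ω) = - \frac{i \pi \omega e^{- 7 \left|{\omega}\right|}}{2}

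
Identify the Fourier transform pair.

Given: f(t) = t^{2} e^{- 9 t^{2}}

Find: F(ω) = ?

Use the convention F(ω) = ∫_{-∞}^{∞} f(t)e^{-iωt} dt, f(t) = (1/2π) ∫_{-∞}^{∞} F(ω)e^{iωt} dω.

F(ω) = \frac{\sqrt{\pi} \left(18 - \omega^{2}\right) e^{- \frac{\omega^{2}}{36}}}{972}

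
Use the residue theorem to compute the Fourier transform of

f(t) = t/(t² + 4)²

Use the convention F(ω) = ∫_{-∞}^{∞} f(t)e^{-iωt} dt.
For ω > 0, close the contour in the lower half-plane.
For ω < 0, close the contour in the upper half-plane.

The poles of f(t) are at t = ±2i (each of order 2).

Let g(z) = f(z)e^{-iωz}; for large |z| the factor e^{-iωz} decays in the lower half-plane when ω > 0 and in the upper half-plane when ω < 0.

Case ω > 0 (lower half-plane, clockwise contour ⇒ F(ω) = -2πi·ΣRes):
  Res_{z = - 2 i} g(z) = \frac{\omega e^{- 2 \omega}}{8} (pole of order 2)
  F(ω) = -2πi·ΣRes = - \frac{i \pi \omega e^{- 2 \omega}}{4}

Case ω < 0 (upper half-plane, counterclockwise contour ⇒ F(ω) = +2πi·ΣRes):
  Res_{z = 2 i} g(z) = - \frac{\omega e^{2 \omega}}{8} (pole of order 2)
  F(ω) = 2πi·ΣRes = - \frac{i \pi \omega e^{2 \omega}}{4}

Both cases combine into a single formula in |ω|:

F(ω) = - \frac{i \pi \omega e^{- 2 \left|{\omega}\right|}}{4}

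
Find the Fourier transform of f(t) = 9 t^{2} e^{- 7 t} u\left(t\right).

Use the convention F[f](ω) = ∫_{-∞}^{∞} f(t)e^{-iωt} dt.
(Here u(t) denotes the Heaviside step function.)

F(ω) = \frac{18}{\left(i \omega + 7\right)^{3}}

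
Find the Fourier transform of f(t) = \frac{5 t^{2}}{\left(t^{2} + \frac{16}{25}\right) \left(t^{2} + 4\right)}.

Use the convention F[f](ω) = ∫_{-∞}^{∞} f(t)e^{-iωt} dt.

F(ω) = \frac{125 \pi e^{- 2 \left|{\omega}\right|}}{42} - \frac{25 \pi e^{- \frac{4 \left|{\omega}\right|}{5}}}{21}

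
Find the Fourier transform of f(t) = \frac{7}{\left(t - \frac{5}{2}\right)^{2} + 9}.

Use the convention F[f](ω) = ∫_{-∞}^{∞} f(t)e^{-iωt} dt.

F(ω) = \frac{7 \pi e^{- \frac{5 i \omega}{2} - 3 \left|{\omega}\right|}}{3}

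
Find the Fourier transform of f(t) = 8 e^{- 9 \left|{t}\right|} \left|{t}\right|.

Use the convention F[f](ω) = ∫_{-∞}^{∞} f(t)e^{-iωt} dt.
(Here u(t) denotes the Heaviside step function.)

F(ω) = \frac{16 \left(81 - \omega^{2}\right)}{\left(\omega^{2} + 81\right)^{2}}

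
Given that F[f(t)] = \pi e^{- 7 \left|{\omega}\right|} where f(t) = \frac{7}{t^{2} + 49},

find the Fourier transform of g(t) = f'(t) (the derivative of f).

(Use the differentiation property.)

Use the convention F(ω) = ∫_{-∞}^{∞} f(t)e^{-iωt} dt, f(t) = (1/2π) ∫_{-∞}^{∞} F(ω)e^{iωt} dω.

F[g](ω) = i \pi \omega e^{- 7 \left|{\omega}\right|}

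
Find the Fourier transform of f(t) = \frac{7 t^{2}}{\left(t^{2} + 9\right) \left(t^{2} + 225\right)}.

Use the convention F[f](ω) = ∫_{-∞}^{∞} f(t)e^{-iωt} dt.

F(ω) = \frac{7 \pi \left(5 - e^{12 \left|{\omega}\right|}\right) e^{- 15 \left|{\omega}\right|}}{72}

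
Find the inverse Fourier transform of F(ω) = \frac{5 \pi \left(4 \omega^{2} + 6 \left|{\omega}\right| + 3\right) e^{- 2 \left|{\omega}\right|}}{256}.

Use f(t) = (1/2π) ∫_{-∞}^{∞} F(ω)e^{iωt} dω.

f(t) = \frac{5}{\left(t^{2} + 4\right)^{3}}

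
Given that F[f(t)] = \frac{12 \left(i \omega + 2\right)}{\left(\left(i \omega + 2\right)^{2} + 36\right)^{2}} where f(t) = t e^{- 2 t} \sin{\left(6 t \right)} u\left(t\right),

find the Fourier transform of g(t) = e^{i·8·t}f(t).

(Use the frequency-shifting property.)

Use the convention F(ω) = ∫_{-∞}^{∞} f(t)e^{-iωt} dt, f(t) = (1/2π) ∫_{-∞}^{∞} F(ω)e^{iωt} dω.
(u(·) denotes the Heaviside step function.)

F[g](ω) = \frac{12 \left(i \left(\omega - 8\right) + 2\right)}{\left(\left(i \left(\omega - 8\right) + 2\right)^{2} + 36\right)^{2}}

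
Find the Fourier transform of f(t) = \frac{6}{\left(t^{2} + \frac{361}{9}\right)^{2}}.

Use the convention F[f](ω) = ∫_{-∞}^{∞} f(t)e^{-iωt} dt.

F(ω) = \frac{27 \pi \left(19 \left|{\omega}\right| + 3\right) e^{- \frac{19 \left|{\omega}\right|}{3}}}{6859}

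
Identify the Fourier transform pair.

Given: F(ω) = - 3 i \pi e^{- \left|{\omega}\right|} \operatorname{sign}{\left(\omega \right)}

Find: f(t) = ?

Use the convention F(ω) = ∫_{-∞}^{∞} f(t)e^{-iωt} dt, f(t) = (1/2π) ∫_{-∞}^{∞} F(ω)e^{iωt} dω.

f(t) = \frac{3 t}{t^{2} + 1}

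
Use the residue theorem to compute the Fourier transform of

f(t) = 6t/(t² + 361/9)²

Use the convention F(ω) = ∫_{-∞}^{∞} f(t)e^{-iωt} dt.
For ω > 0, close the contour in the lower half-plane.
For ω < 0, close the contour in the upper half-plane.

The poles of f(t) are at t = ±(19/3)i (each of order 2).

Let g(z) = f(z)e^{-iωz}; for large |z| the factor e^{-iωz} decays in the lower half-plane when ω > 0 and in the upper half-plane when ω < 0.

Case ω > 0 (lower half-plane, clockwise contour ⇒ F(ω) = -2πi·ΣRes):
  Res_{z = - \frac{19 i}{3}} g(z) = \frac{9 \omega e^{- \frac{19 \omega}{3}}}{38} (pole of order 2)
  F(ω) = -2πi·ΣRes = - \frac{9 i \pi \omega e^{- \frac{19 \omega}{3}}}{19}

Case ω < 0 (upper half-plane, counterclockwise contour ⇒ F(ω) = +2πi·ΣRes):
  Res_{z = \frac{19 i}{3}} g(z) = - \frac{9 \omega e^{\frac{19 \omega}{3}}}{38} (pole of order 2)
  F(ω) = 2πi·ΣRes = - \frac{9 i \pi \omega e^{\frac{19 \omega}{3}}}{19}

Both cases combine into a single formula in |ω|:

F(ω) = - \frac{9 i \pi \omega e^{- \frac{19 \left|{\omega}\right|}{3}}}{19}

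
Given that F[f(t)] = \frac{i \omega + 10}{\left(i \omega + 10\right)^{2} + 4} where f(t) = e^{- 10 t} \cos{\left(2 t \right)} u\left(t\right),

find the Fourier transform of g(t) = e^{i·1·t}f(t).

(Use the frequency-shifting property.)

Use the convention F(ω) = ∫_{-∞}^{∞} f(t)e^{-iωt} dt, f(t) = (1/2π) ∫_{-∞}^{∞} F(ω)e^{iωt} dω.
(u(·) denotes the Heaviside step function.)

F[g](ω) = \frac{i \left(\omega - 1\right) + 10}{\left(i \left(\omega - 1\right) + 10\right)^{2} + 4}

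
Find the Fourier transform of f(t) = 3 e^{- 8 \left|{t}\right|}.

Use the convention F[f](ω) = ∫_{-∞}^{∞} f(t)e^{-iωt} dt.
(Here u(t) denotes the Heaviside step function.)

F(ω) = \frac{48}{\omega^{2} + 64}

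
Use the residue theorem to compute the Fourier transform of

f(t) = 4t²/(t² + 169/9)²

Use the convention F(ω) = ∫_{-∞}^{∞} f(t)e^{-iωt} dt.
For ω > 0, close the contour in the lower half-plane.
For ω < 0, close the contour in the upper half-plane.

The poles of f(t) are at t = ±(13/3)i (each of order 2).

Let g(z) = f(z)e^{-iωz}; for large |z| the factor e^{-iωz} decays in the lower half-plane when ω > 0 and in the upper half-plane when ω < 0.

Case ω > 0 (lower half-plane, clockwise contour ⇒ F(ω) = -2πi·ΣRes):
  Res_{z = - \frac{13 i}{3}} g(z) = i \left(\frac{3}{13} - \omega\right) e^{- \frac{13 \omega}{3}} (pole of order 2)
  F(ω) = -2πi·ΣRes = \frac{2 \pi \left(3 - 13 \omega\right) e^{- \frac{13 \omega}{3}}}{13}

Case ω < 0 (upper half-plane, counterclockwise contour ⇒ F(ω) = +2πi·ΣRes):
  Res_{z = \frac{13 i}{3}} g(z) = i \left(- \omega - \frac{3}{13}\right) e^{\frac{13 \omega}{3}} (pole of order 2)
  F(ω) = 2πi·ΣRes = \frac{2 \pi \left(13 \omega + 3\right) e^{\frac{13 \omega}{3}}}{13}

Both cases combine into a single formula in |ω|:

F(ω) = \frac{2 \pi \left(3 - 13 \left|{\omega}\right|\right) e^{- \frac{13 \left|{\omega}\right|}{3}}}{13}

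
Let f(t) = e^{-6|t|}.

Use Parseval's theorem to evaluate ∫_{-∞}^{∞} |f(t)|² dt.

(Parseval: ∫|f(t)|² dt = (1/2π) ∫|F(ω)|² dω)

∫|f(t)|² dt = \frac{1}{6}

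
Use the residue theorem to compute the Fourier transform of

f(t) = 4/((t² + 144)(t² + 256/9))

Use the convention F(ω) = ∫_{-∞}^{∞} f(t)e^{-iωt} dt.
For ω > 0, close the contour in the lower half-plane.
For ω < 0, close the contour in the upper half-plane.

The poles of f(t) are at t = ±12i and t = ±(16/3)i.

Let g(z) = f(z)e^{-iωz}; for large |z| the factor e^{-iωz} decays in the lower half-plane when ω > 0 and in the upper half-plane when ω < 0.

Case ω > 0 (lower half-plane, clockwise contour ⇒ F(ω) = -2πi·ΣRes):
  Res_{z = - 12 i} g(z) = - \frac{3 i e^{- 12 \omega}}{2080}
  Res_{z = - \frac{16 i}{3}} g(z) = \frac{27 i e^{- \frac{16 \omega}{3}}}{8320}
  F(ω) = -2πi·ΣRes = - \frac{3 \pi e^{- 12 \omega}}{1040} + \frac{27 \pi e^{- \frac{16 \omega}{3}}}{4160}

Case ω < 0 (upper half-plane, counterclockwise contour ⇒ F(ω) = +2πi·ΣRes):
  Res_{z = 12 i} g(z) = \frac{3 i e^{12 \omega}}{2080}
  Res_{z = \frac{16 i}{3}} g(z) = - \frac{27 i e^{\frac{16 \omega}{3}}}{8320}
  F(ω) = 2πi·ΣRes = \frac{3 \pi \left(9 e^{\frac{16 \omega}{3}} - 4 e^{12 \omega}\right)}{4160}

Both cases combine into a single formula in |ω|:

F(ω) = - \frac{3 \pi e^{- 12 \left|{\omega}\right|}}{1040} + \frac{27 \pi e^{- \frac{16 \left|{\omega}\right|}{3}}}{4160}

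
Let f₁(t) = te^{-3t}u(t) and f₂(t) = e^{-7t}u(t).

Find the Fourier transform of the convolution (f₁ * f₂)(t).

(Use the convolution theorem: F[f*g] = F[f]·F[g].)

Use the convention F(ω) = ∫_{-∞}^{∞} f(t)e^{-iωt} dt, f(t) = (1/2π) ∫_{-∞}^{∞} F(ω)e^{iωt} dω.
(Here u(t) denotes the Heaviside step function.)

F[f₁*f₂](ω) = \frac{1}{\left(i \omega + 3\right)^{2} \left(i \omega + 7\right)}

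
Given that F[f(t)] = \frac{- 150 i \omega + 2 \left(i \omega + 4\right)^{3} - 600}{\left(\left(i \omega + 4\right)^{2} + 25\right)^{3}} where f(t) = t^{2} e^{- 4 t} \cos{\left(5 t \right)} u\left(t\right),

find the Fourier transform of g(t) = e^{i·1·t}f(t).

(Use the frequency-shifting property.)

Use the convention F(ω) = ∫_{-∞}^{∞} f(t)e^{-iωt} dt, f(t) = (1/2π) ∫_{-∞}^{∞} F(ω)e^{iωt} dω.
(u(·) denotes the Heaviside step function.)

F[g](ω) = \frac{2 \left(75 i \left(1 - \omega\right) + \left(i \left(\omega - 1\right) + 4\right)^{3} - 300\right)}{\left(\left(i \left(\omega - 1\right) + 4\right)^{2} + 25\right)^{3}}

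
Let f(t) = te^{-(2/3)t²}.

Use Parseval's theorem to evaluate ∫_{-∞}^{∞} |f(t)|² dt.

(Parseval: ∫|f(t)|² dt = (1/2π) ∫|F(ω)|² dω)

∫|f(t)|² dt = \frac{3 \sqrt{3} \sqrt{\pi}}{16}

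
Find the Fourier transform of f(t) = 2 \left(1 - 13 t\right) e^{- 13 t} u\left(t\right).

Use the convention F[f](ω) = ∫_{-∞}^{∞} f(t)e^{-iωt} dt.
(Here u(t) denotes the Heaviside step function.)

F(ω) = \frac{2 i \omega}{- \omega^{2} + 26 i \omega + 169}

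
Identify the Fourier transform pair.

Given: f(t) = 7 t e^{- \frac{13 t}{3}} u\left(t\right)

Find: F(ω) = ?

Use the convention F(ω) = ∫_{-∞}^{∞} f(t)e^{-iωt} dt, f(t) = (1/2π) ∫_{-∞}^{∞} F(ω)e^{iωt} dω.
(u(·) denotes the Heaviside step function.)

F(ω) = \frac{63}{\left(3 i \omega + 13\right)^{2}}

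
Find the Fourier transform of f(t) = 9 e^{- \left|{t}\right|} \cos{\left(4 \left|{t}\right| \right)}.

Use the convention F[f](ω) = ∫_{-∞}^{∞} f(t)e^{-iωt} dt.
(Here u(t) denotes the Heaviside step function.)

F(ω) = \frac{18 \left(\omega^{2} + 17\right)}{\omega^{4} - 30 \omega^{2} + 289}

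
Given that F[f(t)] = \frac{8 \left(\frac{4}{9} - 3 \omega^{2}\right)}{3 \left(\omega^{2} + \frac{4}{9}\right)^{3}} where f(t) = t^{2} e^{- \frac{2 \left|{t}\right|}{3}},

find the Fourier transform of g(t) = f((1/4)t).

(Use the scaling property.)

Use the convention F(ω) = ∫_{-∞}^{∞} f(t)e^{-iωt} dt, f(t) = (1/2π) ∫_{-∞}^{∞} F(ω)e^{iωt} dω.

F[g](ω) = \frac{54 \left(1 - 108 \omega^{2}\right)}{\left(36 \omega^{2} + 1\right)^{3}}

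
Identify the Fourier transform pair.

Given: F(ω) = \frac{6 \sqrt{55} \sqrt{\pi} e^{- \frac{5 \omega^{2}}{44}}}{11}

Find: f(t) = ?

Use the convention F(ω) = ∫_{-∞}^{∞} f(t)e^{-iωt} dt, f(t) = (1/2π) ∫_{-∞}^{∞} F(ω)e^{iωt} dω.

f(t) = 6 e^{- \frac{11 t^{2}}{5}}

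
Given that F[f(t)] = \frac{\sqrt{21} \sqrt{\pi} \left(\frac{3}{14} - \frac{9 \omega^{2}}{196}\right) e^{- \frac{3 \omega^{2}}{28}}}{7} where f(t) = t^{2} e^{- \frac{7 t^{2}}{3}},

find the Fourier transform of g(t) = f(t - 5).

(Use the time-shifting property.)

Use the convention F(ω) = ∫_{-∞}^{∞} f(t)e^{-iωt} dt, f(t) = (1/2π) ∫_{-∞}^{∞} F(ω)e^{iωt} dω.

F[g](ω) = \frac{3 \sqrt{21} \sqrt{\pi} \left(14 - 3 \omega^{2}\right) e^{- \frac{\omega \left(3 \omega + 140 i\right)}{28}}}{1372}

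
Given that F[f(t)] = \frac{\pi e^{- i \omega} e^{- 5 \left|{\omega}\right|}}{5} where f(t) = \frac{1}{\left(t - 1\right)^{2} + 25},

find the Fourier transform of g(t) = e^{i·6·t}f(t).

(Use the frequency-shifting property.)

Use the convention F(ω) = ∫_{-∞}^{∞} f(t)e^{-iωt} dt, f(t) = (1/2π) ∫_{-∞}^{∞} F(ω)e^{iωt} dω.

F[g](ω) = \frac{\pi e^{- i \left(\omega - 6\right) - 5 \left|{\omega - 6}\right|}}{5}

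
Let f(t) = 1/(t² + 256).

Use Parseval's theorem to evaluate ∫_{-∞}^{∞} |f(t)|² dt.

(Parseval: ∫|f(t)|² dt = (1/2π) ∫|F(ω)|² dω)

∫|f(t)|² dt = \frac{\pi}{8192}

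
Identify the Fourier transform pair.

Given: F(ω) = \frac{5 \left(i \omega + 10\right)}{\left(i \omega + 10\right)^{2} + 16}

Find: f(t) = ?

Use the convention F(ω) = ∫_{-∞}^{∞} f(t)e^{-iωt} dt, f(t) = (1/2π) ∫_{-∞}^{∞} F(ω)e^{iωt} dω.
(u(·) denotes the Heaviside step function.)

f(t) = 5 e^{- 10 t} \cos{\left(4 t \right)} u\left(t\right)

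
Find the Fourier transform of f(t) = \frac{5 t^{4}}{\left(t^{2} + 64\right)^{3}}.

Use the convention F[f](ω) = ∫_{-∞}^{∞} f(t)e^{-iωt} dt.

F(ω) = \frac{5 \pi \left(64 \omega^{2} - 40 \left|{\omega}\right| + 3\right) e^{- 8 \left|{\omega}\right|}}{64}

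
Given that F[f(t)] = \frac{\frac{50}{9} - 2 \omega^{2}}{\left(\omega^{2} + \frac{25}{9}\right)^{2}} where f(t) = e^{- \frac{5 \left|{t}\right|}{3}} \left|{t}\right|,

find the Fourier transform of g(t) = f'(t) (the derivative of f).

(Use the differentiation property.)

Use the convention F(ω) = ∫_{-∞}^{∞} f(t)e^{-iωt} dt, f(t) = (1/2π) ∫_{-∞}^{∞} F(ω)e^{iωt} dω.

F[g](ω) = - \frac{18 i \omega \left(9 \omega^{2} - 25\right)}{\left(9 \omega^{2} + 25\right)^{2}}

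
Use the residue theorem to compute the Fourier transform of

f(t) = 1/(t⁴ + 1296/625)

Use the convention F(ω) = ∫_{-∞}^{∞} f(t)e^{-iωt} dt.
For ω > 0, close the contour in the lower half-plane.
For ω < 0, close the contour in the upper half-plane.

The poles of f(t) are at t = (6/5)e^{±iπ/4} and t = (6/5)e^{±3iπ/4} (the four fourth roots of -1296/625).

Let g(z) = f(z)e^{-iωz}; for large |z| the factor e^{-iωz} decays in the lower half-plane when ω > 0 and in the upper half-plane when ω < 0.

Case ω > 0 (lower half-plane, clockwise contour ⇒ F(ω) = -2πi·ΣRes):
  Res_{z = - \frac{3 \sqrt{2}}{5} - \frac{3 \sqrt{2} i}{5}} g(z) = \frac{125 \sqrt{2} i \left(1 - i\right) e^{\frac{3 \sqrt{2} \omega \left(-1 + i\right)}{5}}}{1728}
  Res_{z = \frac{3 \sqrt{2}}{5} - \frac{3 \sqrt{2} i}{5}} g(z) = \frac{125 \sqrt{2} i \left(1 + i\right) e^{- \frac{3 \sqrt{2} \omega \left(1 + i\right)}{5}}}{1728}
  F(ω) = -2πi·ΣRes = \frac{125 \sqrt{2} \pi \left(1 - i\right) \left(e^{\frac{6 \sqrt{2} i \omega}{5}} + i\right) e^{- \frac{3 \sqrt{2} \omega \left(1 + i\right)}{5}}}{864} = \frac{125 \pi e^{- \frac{3 \sqrt{2} \omega}{5}} \sin{\left(\frac{3 \sqrt{2} \omega}{5} + \frac{\pi}{4} \right)}}{216}

Case ω < 0 (upper half-plane, counterclockwise contour ⇒ F(ω) = +2πi·ΣRes):
  Res_{z = \frac{3 \sqrt{2}}{5} + \frac{3 \sqrt{2} i}{5}} g(z) = \frac{125 \sqrt{2} i \left(-1 + i\right) e^{\frac{3 \sqrt{2} \omega \left(1 - i\right)}{5}}}{1728}
  Res_{z = - \frac{3 \sqrt{2}}{5} + \frac{3 \sqrt{2} i}{5}} g(z) = \frac{125 \sqrt{2} \left(1 - i\right) e^{\frac{3 \sqrt{2} \omega \left(1 + i\right)}{5}}}{1728}
  F(ω) = 2πi·ΣRes = - \frac{125 \sqrt{2} i \pi \left(i \left(1 - i\right) e^{\frac{3 \sqrt{2} \omega \left(1 - i\right)}{5}} - \left(1 - i\right) e^{\frac{3 \sqrt{2} \omega \left(1 + i\right)}{5}}\right)}{864} = \frac{125 \pi e^{\frac{3 \sqrt{2} \omega}{5}} \cos{\left(\frac{3 \sqrt{2} \omega}{5} + \frac{\pi}{4} \right)}}{216}

Both cases combine into a single formula in |ω|:

F(ω) = \frac{125 \pi e^{- \frac{3 \sqrt{2} \left|{\omega}\right|}{5}} \sin{\left(\frac{3 \sqrt{2} \left|{\omega}\right|}{5} + \frac{\pi}{4} \right)}}{216}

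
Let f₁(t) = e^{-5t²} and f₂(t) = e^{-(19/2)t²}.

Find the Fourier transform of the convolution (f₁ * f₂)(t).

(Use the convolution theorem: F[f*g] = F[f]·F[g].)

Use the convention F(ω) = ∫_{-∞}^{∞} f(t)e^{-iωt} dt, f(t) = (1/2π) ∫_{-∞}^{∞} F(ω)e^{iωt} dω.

F[f₁*f₂](ω) = \frac{\sqrt{190} \pi e^{- \frac{29 \omega^{2}}{380}}}{95}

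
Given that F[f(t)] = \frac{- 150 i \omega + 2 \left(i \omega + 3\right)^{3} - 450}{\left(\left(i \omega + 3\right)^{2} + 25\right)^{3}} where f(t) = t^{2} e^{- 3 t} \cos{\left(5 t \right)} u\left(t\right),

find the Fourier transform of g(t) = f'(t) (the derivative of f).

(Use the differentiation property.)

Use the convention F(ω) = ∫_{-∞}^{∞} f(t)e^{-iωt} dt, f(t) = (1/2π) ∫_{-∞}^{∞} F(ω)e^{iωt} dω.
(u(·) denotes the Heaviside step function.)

F[g](ω) = - \frac{2 i \omega \left(75 i \omega - \left(i \omega + 3\right)^{3} + 225\right)}{\left(\left(i \omega + 3\right)^{2} + 25\right)^{3}}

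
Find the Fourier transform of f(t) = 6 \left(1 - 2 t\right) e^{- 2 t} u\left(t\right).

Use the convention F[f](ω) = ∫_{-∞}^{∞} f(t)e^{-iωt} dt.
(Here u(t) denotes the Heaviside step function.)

F(ω) = \frac{6 i \omega}{- \omega^{2} + 4 i \omega + 4}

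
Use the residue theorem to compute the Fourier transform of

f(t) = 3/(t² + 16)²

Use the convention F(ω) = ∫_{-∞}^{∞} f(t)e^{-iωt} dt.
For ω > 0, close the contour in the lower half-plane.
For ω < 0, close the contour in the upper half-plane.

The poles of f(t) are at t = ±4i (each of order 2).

Let g(z) = f(z)e^{-iωz}; for large |z| the factor e^{-iωz} decays in the lower half-plane when ω > 0 and in the upper half-plane when ω < 0.

Case ω > 0 (lower half-plane, clockwise contour ⇒ F(ω) = -2πi·ΣRes):
  Res_{z = - 4 i} g(z) = \frac{3 i \left(4 \omega + 1\right) e^{- 4 \omega}}{256} (pole of order 2)
  F(ω) = -2πi·ΣRes = \frac{3 \pi \left(4 \omega + 1\right) e^{- 4 \omega}}{128}

Case ω < 0 (upper half-plane, counterclockwise contour ⇒ F(ω) = +2πi·ΣRes):
  Res_{z = 4 i} g(z) = \frac{3 i \left(4 \omega - 1\right) e^{4 \omega}}{256} (pole of order 2)
  F(ω) = 2πi·ΣRes = \frac{3 \pi \left(1 - 4 \omega\right) e^{4 \omega}}{128}

Both cases combine into a single formula in |ω|:

F(ω) = \frac{3 \pi \left(4 \left|{\omega}\right| + 1\right) e^{- 4 \left|{\omega}\right|}}{128}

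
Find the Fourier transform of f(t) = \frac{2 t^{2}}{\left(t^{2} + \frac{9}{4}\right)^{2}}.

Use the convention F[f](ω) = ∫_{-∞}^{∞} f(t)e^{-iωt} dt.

F(ω) = \frac{\pi \left(2 - 3 \left|{\omega}\right|\right) e^{- \frac{3 \left|{\omega}\right|}{2}}}{3}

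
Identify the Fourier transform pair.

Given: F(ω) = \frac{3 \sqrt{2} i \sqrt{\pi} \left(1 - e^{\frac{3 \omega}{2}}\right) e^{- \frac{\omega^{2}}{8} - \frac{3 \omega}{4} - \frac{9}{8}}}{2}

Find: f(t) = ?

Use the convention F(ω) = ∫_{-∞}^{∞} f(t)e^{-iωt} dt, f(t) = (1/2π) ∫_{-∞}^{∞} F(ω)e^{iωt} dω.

f(t) = 6 e^{- 2 t^{2}} \sin{\left(3 t \right)}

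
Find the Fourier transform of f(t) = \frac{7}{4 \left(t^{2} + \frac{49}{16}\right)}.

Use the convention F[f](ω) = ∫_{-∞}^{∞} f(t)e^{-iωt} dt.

F(ω) = \pi e^{- \frac{7 \left|{\omega}\right|}{4}}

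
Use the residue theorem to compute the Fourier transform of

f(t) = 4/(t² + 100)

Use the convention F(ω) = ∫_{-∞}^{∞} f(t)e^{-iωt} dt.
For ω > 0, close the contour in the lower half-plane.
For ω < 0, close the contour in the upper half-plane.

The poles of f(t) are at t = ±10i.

Let g(z) = f(z)e^{-iωz}; for large |z| the factor e^{-iωz} decays in the lower half-plane when ω > 0 and in the upper half-plane when ω < 0.

Case ω > 0 (lower half-plane, clockwise contour ⇒ F(ω) = -2πi·ΣRes):
  Res_{z = - 10 i} g(z) = \frac{i e^{- 10 \omega}}{5}
  F(ω) = -2πi·ΣRes = \frac{2 \pi e^{- 10 \omega}}{5}

Case ω < 0 (upper half-plane, counterclockwise contour ⇒ F(ω) = +2πi·ΣRes):
  Res_{z = 10 i} g(z) = - \frac{i e^{10 \omega}}{5}
  F(ω) = 2πi·ΣRes = \frac{2 \pi e^{10 \omega}}{5}

Both cases combine into a single formula in |ω|:

F(ω) = \frac{2 \pi e^{- 10 \left|{\omega}\right|}}{5}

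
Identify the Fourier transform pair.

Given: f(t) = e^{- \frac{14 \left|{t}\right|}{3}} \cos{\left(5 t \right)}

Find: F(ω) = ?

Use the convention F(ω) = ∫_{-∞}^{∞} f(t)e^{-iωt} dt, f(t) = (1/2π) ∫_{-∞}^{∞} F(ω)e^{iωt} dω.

F(ω) = \frac{84 \left(9 \omega^{2} + 421\right)}{81 \omega^{4} - 522 \omega^{2} + 177241}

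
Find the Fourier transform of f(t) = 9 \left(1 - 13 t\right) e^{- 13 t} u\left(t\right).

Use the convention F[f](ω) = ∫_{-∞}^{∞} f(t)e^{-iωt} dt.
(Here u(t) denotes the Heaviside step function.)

F(ω) = \frac{9 i \omega}{- \omega^{2} + 26 i \omega + 169}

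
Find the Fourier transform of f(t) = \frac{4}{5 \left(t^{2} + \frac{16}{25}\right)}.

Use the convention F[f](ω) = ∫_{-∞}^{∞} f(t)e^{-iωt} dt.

F(ω) = \pi e^{- \frac{4 \left|{\omega}\right|}{5}}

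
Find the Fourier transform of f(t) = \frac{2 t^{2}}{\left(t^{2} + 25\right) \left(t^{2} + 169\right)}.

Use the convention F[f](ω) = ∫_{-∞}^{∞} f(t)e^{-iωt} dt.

F(ω) = \frac{\pi \left(13 - 5 e^{8 \left|{\omega}\right|}\right) e^{- 13 \left|{\omega}\right|}}{72}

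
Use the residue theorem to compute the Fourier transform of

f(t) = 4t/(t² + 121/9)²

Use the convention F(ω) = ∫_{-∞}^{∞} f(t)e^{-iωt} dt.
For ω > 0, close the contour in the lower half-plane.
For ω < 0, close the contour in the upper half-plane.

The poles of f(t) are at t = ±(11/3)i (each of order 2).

Let g(z) = f(z)e^{-iωz}; for large |z| the factor e^{-iωz} decays in the lower half-plane when ω > 0 and in the upper half-plane when ω < 0.

Case ω > 0 (lower half-plane, clockwise contour ⇒ F(ω) = -2πi·ΣRes):
  Res_{z = - \frac{11 i}{3}} g(z) = \frac{3 \omega e^{- \frac{11 \omega}{3}}}{11} (pole of order 2)
  F(ω) = -2πi·ΣRes = - \frac{6 i \pi \omega e^{- \frac{11 \omega}{3}}}{11}

Case ω < 0 (upper half-plane, counterclockwise contour ⇒ F(ω) = +2πi·ΣRes):
  Res_{z = \frac{11 i}{3}} g(z) = - \frac{3 \omega e^{\frac{11 \omega}{3}}}{11} (pole of order 2)
  F(ω) = 2πi·ΣRes = - \frac{6 i \pi \omega e^{\frac{11 \omega}{3}}}{11}

Both cases combine into a single formula in |ω|:

F(ω) = - \frac{6 i \pi \omega e^{- \frac{11 \left|{\omega}\right|}{3}}}{11}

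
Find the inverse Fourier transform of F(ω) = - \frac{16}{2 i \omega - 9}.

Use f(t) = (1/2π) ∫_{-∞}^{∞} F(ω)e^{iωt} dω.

f(t) = 8 e^{\frac{9 t}{2}} u\left(- t\right)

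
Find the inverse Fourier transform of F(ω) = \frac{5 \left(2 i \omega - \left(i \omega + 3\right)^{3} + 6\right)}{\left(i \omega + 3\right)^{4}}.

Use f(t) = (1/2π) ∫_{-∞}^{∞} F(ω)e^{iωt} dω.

f(t) = 5 \left(t^{2} - 1\right) e^{- 3 t} u\left(t\right)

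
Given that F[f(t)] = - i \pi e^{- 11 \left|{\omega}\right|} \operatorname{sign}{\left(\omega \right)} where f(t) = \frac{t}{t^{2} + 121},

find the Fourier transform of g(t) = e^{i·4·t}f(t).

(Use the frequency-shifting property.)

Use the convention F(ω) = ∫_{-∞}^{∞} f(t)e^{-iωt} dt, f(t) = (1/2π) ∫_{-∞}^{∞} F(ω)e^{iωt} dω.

F[g](ω) = - i \pi e^{- 11 \left|{\omega - 4}\right|} \operatorname{sign}{\left(\omega - 4 \right)}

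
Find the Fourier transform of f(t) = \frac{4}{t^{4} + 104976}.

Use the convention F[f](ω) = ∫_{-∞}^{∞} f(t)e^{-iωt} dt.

F(ω) = \frac{\pi e^{- 9 \sqrt{2} \left|{\omega}\right|} \sin{\left(9 \sqrt{2} \left|{\omega}\right| + \frac{\pi}{4} \right)}}{1458}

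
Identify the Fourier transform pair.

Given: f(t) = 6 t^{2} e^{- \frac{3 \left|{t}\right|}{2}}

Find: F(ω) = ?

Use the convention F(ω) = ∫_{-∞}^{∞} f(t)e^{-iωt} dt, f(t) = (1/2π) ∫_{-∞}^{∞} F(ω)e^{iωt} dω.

F(ω) = \frac{1728 \left(3 - 4 \omega^{2}\right)}{\left(4 \omega^{2} + 9\right)^{3}}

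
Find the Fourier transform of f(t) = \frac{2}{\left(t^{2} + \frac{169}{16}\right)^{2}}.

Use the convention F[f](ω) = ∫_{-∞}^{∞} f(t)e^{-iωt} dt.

F(ω) = \frac{16 \pi \left(13 \left|{\omega}\right| + 4\right) e^{- \frac{13 \left|{\omega}\right|}{4}}}{2197}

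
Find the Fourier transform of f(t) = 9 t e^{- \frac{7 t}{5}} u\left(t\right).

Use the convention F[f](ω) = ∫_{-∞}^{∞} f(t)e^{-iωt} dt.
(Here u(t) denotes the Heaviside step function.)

F(ω) = \frac{225}{\left(5 i \omega + 7\right)^{2}}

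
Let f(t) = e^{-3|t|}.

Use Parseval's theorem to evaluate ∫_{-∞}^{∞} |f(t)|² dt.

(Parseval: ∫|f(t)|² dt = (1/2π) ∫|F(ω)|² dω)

∫|f(t)|² dt = \frac{1}{3}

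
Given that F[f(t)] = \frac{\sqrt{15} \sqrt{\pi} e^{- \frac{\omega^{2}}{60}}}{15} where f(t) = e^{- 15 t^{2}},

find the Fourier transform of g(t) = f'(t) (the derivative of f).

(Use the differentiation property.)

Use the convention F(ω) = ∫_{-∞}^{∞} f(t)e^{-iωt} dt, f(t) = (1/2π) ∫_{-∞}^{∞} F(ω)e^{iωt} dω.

F[g](ω) = \frac{\sqrt{15} i \sqrt{\pi} \omega e^{- \frac{\omega^{2}}{60}}}{15}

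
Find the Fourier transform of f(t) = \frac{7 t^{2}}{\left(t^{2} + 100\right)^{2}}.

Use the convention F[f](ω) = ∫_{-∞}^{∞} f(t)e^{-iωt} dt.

F(ω) = \frac{7 \pi \left(1 - 10 \left|{\omega}\right|\right) e^{- 10 \left|{\omega}\right|}}{20}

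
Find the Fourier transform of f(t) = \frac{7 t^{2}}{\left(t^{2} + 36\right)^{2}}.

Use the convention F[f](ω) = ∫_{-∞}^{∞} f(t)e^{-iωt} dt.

F(ω) = \frac{7 \pi \left(1 - 6 \left|{\omega}\right|\right) e^{- 6 \left|{\omega}\right|}}{12}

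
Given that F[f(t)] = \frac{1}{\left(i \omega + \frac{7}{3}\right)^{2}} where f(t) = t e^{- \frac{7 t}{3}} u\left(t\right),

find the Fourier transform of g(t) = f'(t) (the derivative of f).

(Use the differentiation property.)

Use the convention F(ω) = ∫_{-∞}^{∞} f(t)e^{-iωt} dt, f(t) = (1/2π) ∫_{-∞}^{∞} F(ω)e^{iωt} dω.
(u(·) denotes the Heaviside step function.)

F[g](ω) = \frac{9 i \omega}{\left(3 i \omega + 7\right)^{2}}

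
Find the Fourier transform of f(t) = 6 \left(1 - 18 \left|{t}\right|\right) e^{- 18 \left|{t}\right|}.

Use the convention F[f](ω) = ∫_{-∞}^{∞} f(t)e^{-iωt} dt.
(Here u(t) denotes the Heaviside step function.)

F(ω) = \frac{432 \omega^{2}}{\left(\omega^{2} + 324\right)^{2}}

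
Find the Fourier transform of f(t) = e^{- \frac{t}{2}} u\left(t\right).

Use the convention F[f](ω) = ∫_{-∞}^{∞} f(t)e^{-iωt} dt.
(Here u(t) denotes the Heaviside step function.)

F(ω) = \frac{2}{2 i \omega + 1}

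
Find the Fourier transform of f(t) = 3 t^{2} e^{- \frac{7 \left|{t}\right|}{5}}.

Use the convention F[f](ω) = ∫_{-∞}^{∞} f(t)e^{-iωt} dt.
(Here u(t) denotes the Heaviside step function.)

F(ω) = \frac{10500 \left(49 - 75 \omega^{2}\right)}{\left(25 \omega^{2} + 49\right)^{3}}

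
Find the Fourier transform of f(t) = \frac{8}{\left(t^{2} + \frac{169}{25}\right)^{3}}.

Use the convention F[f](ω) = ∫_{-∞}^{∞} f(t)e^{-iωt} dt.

F(ω) = \frac{125 \pi \left(169 \omega^{2} + 195 \left|{\omega}\right| + 75\right) e^{- \frac{13 \left|{\omega}\right|}{5}}}{371293}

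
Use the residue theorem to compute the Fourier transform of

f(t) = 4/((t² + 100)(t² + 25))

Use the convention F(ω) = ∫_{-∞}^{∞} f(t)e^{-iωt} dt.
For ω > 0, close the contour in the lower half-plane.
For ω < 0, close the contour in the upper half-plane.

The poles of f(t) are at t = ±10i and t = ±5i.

Let g(z) = f(z)e^{-iωz}; for large |z| the factor e^{-iωz} decays in the lower half-plane when ω > 0 and in the upper half-plane when ω < 0.

Case ω > 0 (lower half-plane, clockwise contour ⇒ F(ω) = -2πi·ΣRes):
  Res_{z = - 10 i} g(z) = - \frac{i e^{- 10 \omega}}{375}
  Res_{z = - 5 i} g(z) = \frac{2 i e^{- 5 \omega}}{375}
  F(ω) = -2πi·ΣRes = \frac{2 \pi \left(2 e^{5 \omega} - 1\right) e^{- 10 \omega}}{375}

Case ω < 0 (upper half-plane, counterclockwise contour ⇒ F(ω) = +2πi·ΣRes):
  Res_{z = 10 i} g(z) = \frac{i e^{10 \omega}}{375}
  Res_{z = 5 i} g(z) = - \frac{2 i e^{5 \omega}}{375}
  F(ω) = 2πi·ΣRes = \frac{2 \pi \left(2 - e^{5 \omega}\right) e^{5 \omega}}{375}

Both cases combine into a single formula in |ω|:

F(ω) = \frac{2 \pi \left(2 e^{5 \left|{\omega}\right|} - 1\right) e^{- 10 \left|{\omega}\right|}}{375}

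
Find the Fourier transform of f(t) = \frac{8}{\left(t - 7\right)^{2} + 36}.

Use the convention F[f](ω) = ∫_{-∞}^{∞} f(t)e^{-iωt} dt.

F(ω) = \frac{4 \pi e^{- 7 i \omega - 6 \left|{\omega}\right|}}{3}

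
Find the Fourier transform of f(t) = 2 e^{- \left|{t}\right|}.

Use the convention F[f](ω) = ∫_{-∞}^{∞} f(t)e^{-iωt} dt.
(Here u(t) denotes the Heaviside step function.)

F(ω) = \frac{4}{\omega^{2} + 1}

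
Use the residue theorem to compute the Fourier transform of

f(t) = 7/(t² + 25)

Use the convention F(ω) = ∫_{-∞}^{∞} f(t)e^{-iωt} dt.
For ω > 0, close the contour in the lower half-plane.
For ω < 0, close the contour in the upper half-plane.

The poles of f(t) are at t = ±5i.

Let g(z) = f(z)e^{-iωz}; for large |z| the factor e^{-iωz} decays in the lower half-plane when ω > 0 and in the upper half-plane when ω < 0.

Case ω > 0 (lower half-plane, clockwise contour ⇒ F(ω) = -2πi·ΣRes):
  Res_{z = - 5 i} g(z) = \frac{7 i e^{- 5 \omega}}{10}
  F(ω) = -2πi·ΣRes = \frac{7 \pi e^{- 5 \omega}}{5}

Case ω < 0 (upper half-plane, counterclockwise contour ⇒ F(ω) = +2πi·ΣRes):
  Res_{z = 5 i} g(z) = - \frac{7 i e^{5 \omega}}{10}
  F(ω) = 2πi·ΣRes = \frac{7 \pi e^{5 \omega}}{5}

Both cases combine into a single formula in |ω|:

F(ω) = \frac{7 \pi e^{- 5 \left|{\omega}\right|}}{5}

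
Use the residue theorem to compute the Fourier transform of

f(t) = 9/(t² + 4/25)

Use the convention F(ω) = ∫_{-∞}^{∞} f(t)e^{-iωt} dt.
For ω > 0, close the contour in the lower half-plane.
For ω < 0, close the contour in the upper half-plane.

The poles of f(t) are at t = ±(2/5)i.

Let g(z) = f(z)e^{-iωz}; for large |z| the factor e^{-iωz} decays in the lower half-plane when ω > 0 and in the upper half-plane when ω < 0.

Case ω > 0 (lower half-plane, clockwise contour ⇒ F(ω) = -2πi·ΣRes):
  Res_{z = - \frac{2 i}{5}} g(z) = \frac{45 i e^{- \frac{2 \omega}{5}}}{4}
  F(ω) = -2πi·ΣRes = \frac{45 \pi e^{- \frac{2 \omega}{5}}}{2}

Case ω < 0 (upper half-plane, counterclockwise contour ⇒ F(ω) = +2πi·ΣRes):
  Res_{z = \frac{2 i}{5}} g(z) = - \frac{45 i e^{\frac{2 \omega}{5}}}{4}
  F(ω) = 2πi·ΣRes = \frac{45 \pi e^{\frac{2 \omega}{5}}}{2}

Both cases combine into a single formula in |ω|:

F(ω) = \frac{45 \pi e^{- \frac{2 \left|{\omega}\right|}{5}}}{2}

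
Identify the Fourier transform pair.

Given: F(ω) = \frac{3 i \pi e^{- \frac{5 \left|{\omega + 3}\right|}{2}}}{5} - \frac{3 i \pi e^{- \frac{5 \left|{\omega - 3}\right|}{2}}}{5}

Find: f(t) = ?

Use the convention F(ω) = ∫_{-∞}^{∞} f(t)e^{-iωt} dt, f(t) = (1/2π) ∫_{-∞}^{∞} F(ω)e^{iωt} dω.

f(t) = \frac{3 \sin{\left(3 t \right)}}{t^{2} + \frac{25}{4}}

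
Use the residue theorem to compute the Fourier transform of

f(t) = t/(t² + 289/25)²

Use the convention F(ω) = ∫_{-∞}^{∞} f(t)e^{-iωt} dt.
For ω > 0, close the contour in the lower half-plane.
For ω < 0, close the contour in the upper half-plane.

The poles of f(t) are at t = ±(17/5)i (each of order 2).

Let g(z) = f(z)e^{-iωz}; for large |z| the factor e^{-iωz} decays in the lower half-plane when ω > 0 and in the upper half-plane when ω < 0.

Case ω > 0 (lower half-plane, clockwise contour ⇒ F(ω) = -2πi·ΣRes):
  Res_{z = - \frac{17 i}{5}} g(z) = \frac{5 \omega e^{- \frac{17 \omega}{5}}}{68} (pole of order 2)
  F(ω) = -2πi·ΣRes = - \frac{5 i \pi \omega e^{- \frac{17 \omega}{5}}}{34}

Case ω < 0 (upper half-plane, counterclockwise contour ⇒ F(ω) = +2πi·ΣRes):
  Res_{z = \frac{17 i}{5}} g(z) = - \frac{5 \omega e^{\frac{17 \omega}{5}}}{68} (pole of order 2)
  F(ω) = 2πi·ΣRes = - \frac{5 i \pi \omega e^{\frac{17 \omega}{5}}}{34}

Both cases combine into a single formula in |ω|:

F(ω) = - \frac{5 i \pi \omega e^{- \frac{17 \left|{\omega}\right|}{5}}}{34}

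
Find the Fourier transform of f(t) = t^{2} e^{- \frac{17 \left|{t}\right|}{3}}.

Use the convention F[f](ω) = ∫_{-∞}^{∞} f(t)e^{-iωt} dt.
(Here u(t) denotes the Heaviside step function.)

F(ω) = \frac{1836 \left(289 - 27 \omega^{2}\right)}{\left(9 \omega^{2} + 289\right)^{3}}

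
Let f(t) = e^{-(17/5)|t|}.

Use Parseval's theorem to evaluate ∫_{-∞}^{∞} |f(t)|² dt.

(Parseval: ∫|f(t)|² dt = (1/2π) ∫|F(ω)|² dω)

∫|f(t)|² dt = \frac{5}{17}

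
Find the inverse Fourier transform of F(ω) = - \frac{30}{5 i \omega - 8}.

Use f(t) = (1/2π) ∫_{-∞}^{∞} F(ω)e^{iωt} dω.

f(t) = 6 e^{\frac{8 t}{5}} u\left(- t\right)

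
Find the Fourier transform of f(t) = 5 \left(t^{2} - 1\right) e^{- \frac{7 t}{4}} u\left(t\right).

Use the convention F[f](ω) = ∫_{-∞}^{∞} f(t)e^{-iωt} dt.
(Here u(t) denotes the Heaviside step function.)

F(ω) = \frac{20 \left(128 i \omega - \left(4 i \omega + 7\right)^{3} + 224\right)}{\left(4 i \omega + 7\right)^{4}}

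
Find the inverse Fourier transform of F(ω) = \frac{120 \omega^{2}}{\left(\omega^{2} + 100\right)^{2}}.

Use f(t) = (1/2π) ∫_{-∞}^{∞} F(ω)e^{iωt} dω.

f(t) = 3 \left(1 - 10 \left|{t}\right|\right) e^{- 10 \left|{t}\right|}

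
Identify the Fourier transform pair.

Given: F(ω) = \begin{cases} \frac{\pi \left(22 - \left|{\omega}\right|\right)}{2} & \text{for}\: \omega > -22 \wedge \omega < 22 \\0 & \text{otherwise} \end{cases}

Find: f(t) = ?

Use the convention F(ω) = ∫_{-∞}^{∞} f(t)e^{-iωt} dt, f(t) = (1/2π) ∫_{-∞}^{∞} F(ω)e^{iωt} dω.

f(t) = \frac{\sin^{2}{\left(11 t \right)}}{t^{2}}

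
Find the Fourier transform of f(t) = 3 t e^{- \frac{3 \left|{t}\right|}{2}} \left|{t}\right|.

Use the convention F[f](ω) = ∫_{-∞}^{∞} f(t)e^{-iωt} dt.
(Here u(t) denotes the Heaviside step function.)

F(ω) = \frac{192 i \omega \left(4 \omega^{2} - 27\right)}{\left(4 \omega^{2} + 9\right)^{3}}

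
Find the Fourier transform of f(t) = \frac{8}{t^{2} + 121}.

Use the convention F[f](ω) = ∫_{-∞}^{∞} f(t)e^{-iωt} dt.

F(ω) = \frac{8 \pi e^{- 11 \left|{\omega}\right|}}{11}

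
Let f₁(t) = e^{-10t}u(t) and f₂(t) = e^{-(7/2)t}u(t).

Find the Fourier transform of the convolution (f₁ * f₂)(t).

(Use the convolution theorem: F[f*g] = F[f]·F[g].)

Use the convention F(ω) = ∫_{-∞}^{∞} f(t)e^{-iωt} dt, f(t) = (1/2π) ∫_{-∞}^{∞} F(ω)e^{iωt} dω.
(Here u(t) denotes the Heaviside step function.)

F[f₁*f₂](ω) = \frac{2}{\left(i \omega + 10\right) \left(2 i \omega + 7\right)}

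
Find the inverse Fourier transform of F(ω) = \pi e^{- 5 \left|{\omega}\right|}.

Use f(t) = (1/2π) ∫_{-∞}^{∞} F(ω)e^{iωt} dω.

f(t) = \frac{5}{t^{2} + 25}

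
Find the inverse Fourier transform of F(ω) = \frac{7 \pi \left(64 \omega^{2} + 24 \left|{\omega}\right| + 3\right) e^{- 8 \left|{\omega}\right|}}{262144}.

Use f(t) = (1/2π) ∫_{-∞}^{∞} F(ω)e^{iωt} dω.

f(t) = \frac{7}{\left(t^{2} + 64\right)^{3}}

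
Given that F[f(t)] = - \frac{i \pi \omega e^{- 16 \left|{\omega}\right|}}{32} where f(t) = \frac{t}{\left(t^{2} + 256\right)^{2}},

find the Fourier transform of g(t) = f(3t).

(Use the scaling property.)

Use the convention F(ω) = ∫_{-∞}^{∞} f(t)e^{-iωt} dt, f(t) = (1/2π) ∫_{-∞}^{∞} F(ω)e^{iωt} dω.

F[g](ω) = - \frac{i \pi \omega e^{- \frac{16 \left|{\omega}\right|}{3}}}{288}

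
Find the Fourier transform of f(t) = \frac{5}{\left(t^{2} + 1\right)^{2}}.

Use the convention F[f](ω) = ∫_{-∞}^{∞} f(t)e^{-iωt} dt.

F(ω) = \frac{5 \pi \left(\left|{\omega}\right| + 1\right) e^{- \left|{\omega}\right|}}{2}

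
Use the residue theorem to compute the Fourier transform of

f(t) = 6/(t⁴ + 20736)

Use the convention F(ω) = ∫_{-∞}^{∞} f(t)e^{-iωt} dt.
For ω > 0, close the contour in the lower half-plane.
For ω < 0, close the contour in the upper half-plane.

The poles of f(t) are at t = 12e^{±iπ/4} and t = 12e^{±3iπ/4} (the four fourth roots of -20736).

Let g(z) = f(z)e^{-iωz}; for large |z| the factor e^{-iωz} decays in the lower half-plane when ω > 0 and in the upper half-plane when ω < 0.

Case ω > 0 (lower half-plane, clockwise contour ⇒ F(ω) = -2πi·ΣRes):
  Res_{z = - 6 \sqrt{2} - 6 \sqrt{2} i} g(z) = \frac{\sqrt{2} i \left(1 - i\right) e^{6 \sqrt{2} \omega \left(-1 + i\right)}}{2304}
  Res_{z = 6 \sqrt{2} - 6 \sqrt{2} i} g(z) = \frac{\sqrt{2} i \left(1 + i\right) e^{- 6 \sqrt{2} \omega \left(1 + i\right)}}{2304}
  F(ω) = -2πi·ΣRes = \frac{\sqrt{2} \pi \left(1 - i\right) \left(e^{12 \sqrt{2} i \omega} + i\right) e^{- 6 \sqrt{2} \omega \left(1 + i\right)}}{1152} = \frac{\pi e^{- 6 \sqrt{2} \omega} \sin{\left(6 \sqrt{2} \omega + \frac{\pi}{4} \right)}}{288}

Case ω < 0 (upper half-plane, counterclockwise contour ⇒ F(ω) = +2πi·ΣRes):
  Res_{z = 6 \sqrt{2} + 6 \sqrt{2} i} g(z) = \frac{\sqrt{2} i \left(-1 + i\right) e^{6 \sqrt{2} \omega \left(1 - i\right)}}{2304}
  Res_{z = - 6 \sqrt{2} + 6 \sqrt{2} i} g(z) = \frac{\sqrt{2} \left(1 - i\right) e^{6 \sqrt{2} \omega \left(1 + i\right)}}{2304}
  F(ω) = 2πi·ΣRes = - \frac{\sqrt{2} i \pi \left(i \left(1 - i\right) e^{6 \sqrt{2} \omega \left(1 - i\right)} - \left(1 - i\right) e^{6 \sqrt{2} \omega \left(1 + i\right)}\right)}{1152} = \frac{\pi e^{6 \sqrt{2} \omega} \cos{\left(6 \sqrt{2} \omega + \frac{\pi}{4} \right)}}{288}

Both cases combine into a single formula in |ω|:

F(ω) = \frac{\pi e^{- 6 \sqrt{2} \left|{\omega}\right|} \sin{\left(6 \sqrt{2} \left|{\omega}\right| + \frac{\pi}{4} \right)}}{288}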